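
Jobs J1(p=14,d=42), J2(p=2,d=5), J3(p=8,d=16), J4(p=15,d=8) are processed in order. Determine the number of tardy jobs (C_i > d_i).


Completion vs due date:
  J1: C=14, d=42 → on time
  J2: C=16, d=5 → TARDY
  J3: C=24, d=16 → TARDY
  J4: C=39, d=8 → TARDY
Tardy jobs: J2, J3, J4
Count = 3


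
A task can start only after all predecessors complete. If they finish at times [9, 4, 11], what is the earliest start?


ES = max of all predecessor completion times
Predecessors: [9, 4, 11]
ES = max(9, 4, 11)
= 11


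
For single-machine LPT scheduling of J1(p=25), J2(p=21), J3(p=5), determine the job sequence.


LPT: sort by longest processing time first
  J1: p=25
  J2: p=21
  J3: p=5
Order: J1 → J2 → J3


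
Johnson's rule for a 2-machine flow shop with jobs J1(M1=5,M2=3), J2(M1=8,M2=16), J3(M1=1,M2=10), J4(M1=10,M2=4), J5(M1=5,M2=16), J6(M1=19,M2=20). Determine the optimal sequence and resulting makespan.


Johnson's rule:
Group 1 (M1≤M2, sort by M1): ['J3', 'J5', 'J2', 'J6']
Group 2 (M1>M2, sort desc M2): ['J4', 'J1']
Sequence: J3 → J5 → J2 → J6 → J4 → J1
Makespan calculation:
  J3: M1 done=1, M2 done=11
  J5: M1 done=6, M2 done=27
  J2: M1 done=14, M2 done=43
  J6: M1 done=33, M2 done=63
  J4: M1 done=43, M2 done=67
  J1: M1 done=48, M2 done=70
= Sequence: J3 → J5 → J2 → J6 → J4 → J1, Makespan: 70


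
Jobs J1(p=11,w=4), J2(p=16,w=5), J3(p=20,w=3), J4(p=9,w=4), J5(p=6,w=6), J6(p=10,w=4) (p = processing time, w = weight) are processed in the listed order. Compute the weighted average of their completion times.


Completion times:
  J1: C=11, w×C=4×11=44
  J2: C=27, w×C=5×27=135
  J3: C=47, w×C=3×47=141
  J4: C=56, w×C=4×56=224
  J5: C=62, w×C=6×62=372
  J6: C=72, w×C=4×72=288
Sum w×C = 1204
Sum w = 26
Weighted avg = 1204/26
= 46.31


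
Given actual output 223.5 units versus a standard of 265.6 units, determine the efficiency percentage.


Efficiency = (actual / standard) × 100
= (223.5 / 265.6) × 100
= 84.1%


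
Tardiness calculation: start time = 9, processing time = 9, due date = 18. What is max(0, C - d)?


Completion = start + processing = 9 + 9 = 18
Tardiness = max(0, C - d) = max(0, 18 - 18)
= max(0, 0)
= 0


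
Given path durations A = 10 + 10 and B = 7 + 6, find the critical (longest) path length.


Path A: 10 + 10 = 20
Path B: 7 + 6 = 13
Critical path = longest = max(20, 13)
= 20 (Path A)


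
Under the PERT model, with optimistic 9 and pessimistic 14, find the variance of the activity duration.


σ² = ((p - o) / 6)² = (p - o)² / 36
= (14 - 9)² / 36
= 5² / 36
= 25 / 36
= 0.6944


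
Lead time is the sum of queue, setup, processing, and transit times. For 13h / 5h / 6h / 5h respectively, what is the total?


Lead time = queue + setup + processing + transit
= 13 + 5 + 6 + 5
= 29 hours


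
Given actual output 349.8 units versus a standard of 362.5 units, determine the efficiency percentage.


Efficiency = (actual / standard) × 100
= (349.8 / 362.5) × 100
= 96.5%


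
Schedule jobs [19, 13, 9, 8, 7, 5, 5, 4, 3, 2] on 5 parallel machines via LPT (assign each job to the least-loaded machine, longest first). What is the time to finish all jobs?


Jobs (LPT sorted): [19, 13, 9, 8, 7, 5, 5, 4, 3, 2]
Machines: 5
  J=19 → Machine 1 (load: 0+19=19)
  J=13 → Machine 2 (load: 0+13=13)
  J=9 → Machine 3 (load: 0+9=9)
  J=8 → Machine 4 (load: 0+8=8)
  J=7 → Machine 5 (load: 0+7=7)
  J=5 → Machine 5 (load: 7+5=12)
  J=5 → Machine 4 (load: 8+5=13)
  J=4 → Machine 3 (load: 9+4=13)
  J=3 → Machine 5 (load: 12+3=15)
  J=2 → Machine 2 (load: 13+2=15)
Machine loads: [19, 15, 13, 13, 15]
Makespan = max = 19 time units


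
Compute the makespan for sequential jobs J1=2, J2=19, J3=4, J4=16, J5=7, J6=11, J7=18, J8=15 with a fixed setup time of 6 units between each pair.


Makespan = Σ processing + (n-1) × setup
= (2 + 19 + 4 + 16 + 7 + 11 + 18 + 15) + (8-1)×6
= 92 + 42
= 134 time units


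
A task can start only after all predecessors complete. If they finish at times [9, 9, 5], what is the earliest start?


ES = max of all predecessor completion times
Predecessors: [9, 9, 5]
ES = max(9, 9, 5)
= 9


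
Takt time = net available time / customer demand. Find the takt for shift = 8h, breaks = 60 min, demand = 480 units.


Available = 8×60 - 60 = 420 min
Takt time = 420 / 480
= 0.88 min/unit


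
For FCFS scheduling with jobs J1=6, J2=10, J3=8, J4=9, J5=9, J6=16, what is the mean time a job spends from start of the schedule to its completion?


Completion times:
  J1: completes at 6
  J2: completes at 16
  J3: completes at 24
  J4: completes at 33
  J5: completes at 42
  J6: completes at 58
Sum = 179
Average = 179/6
= 29.83


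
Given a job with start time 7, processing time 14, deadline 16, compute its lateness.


Completion = 7 + 14 = 21
Lateness = C - d = 21 - 16
= 5


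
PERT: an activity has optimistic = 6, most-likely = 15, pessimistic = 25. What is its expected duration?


te = (o + 4m + p) / 6
= (6 + 4×15 + 25) / 6
= (6 + 60 + 25) / 6
= 91 / 6
= 15.17


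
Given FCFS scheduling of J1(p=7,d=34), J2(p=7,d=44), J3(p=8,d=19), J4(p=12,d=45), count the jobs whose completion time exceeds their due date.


Completion vs due date:
  J1: C=7, d=34 → on time
  J2: C=14, d=44 → on time
  J3: C=22, d=19 → TARDY
  J4: C=34, d=45 → on time
Tardy jobs: J3
Count = 1


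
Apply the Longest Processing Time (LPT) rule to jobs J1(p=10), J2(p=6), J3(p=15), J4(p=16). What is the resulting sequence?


LPT: sort by longest processing time first
  J4: p=16
  J3: p=15
  J1: p=10
  J2: p=6
Order: J4 → J3 → J1 → J2


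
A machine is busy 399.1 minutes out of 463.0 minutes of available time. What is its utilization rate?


Utilization = busy / total × 100
= 399.1 / 463.0 × 100
= 86.2%


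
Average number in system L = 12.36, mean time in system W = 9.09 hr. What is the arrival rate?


Little's law: L = λW → λ = L / W
= 12.36 / 9.09
= 1.36 per hour


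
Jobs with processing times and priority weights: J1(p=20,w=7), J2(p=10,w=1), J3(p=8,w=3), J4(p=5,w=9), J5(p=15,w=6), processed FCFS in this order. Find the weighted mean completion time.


Completion times:
  J1: C=20, w×C=7×20=140
  J2: C=30, w×C=1×30=30
  J3: C=38, w×C=3×38=114
  J4: C=43, w×C=9×43=387
  J5: C=58, w×C=6×58=348
Sum w×C = 1019
Sum w = 26
Weighted avg = 1019/26
= 39.19


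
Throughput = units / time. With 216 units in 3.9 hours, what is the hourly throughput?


Throughput = units / time
= 216 / 3.9
= 55.4 units/hour


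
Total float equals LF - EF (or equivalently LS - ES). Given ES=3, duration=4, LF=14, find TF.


EF = ES + duration = 3 + 4 = 7
LS = LF - duration = 14 - 4 = 10
Total Float = LF - EF = 14 - 7
(or LS - ES = 10 - 3)
= 7


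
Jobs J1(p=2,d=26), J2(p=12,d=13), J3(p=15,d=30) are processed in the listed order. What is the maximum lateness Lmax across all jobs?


Lateness per job (L = C - d):
  J1: C=2, d=26, L=-24
  J2: C=14, d=13, L=1
  J3: C=29, d=30, L=-1
Lmax = max(-24, 1, -1)
= 1


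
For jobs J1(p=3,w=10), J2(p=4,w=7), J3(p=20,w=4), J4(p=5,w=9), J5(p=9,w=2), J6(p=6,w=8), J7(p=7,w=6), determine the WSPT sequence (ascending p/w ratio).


WSPT (Smith's rule): sort by p/w ascending
  J1: p/w = 3/10 = 0.300
  J4: p/w = 5/9 = 0.556
  J2: p/w = 4/7 = 0.571
  J6: p/w = 6/8 = 0.750
  J7: p/w = 7/6 = 1.167
  J5: p/w = 9/2 = 4.500
  J3: p/w = 20/4 = 5.000
Order: J1 → J4 → J2 → J6 → J7 → J5 → J3


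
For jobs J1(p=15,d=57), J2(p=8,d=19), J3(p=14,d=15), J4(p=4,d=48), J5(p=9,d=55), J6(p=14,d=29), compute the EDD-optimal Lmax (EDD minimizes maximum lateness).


EDD order: J3 → J2 → J6 → J4 → J5 → J1
Completion and lateness:
  J3: C=14, d=15, L=14-15=-1
  J2: C=22, d=19, L=22-19=3
  J6: C=36, d=29, L=36-29=7
  J4: C=40, d=48, L=40-48=-8
  J5: C=49, d=55, L=49-55=-6
  J1: C=64, d=57, L=64-57=7
Lmax = max(-1, 3, 7, -8, -6, 7)
= 7


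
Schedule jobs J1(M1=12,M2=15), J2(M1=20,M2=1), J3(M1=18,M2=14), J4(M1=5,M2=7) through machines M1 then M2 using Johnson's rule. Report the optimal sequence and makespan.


Johnson's rule:
Group 1 (M1≤M2, sort by M1): ['J4', 'J1']
Group 2 (M1>M2, sort desc M2): ['J3', 'J2']
Sequence: J4 → J1 → J3 → J2
Makespan calculation:
  J4: M1 done=5, M2 done=12
  J1: M1 done=17, M2 done=32
  J3: M1 done=35, M2 done=49
  J2: M1 done=55, M2 done=56
= Sequence: J4 → J1 → J3 → J2, Makespan: 56


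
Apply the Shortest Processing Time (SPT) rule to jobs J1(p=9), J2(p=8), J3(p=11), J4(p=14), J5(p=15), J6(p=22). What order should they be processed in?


SPT: sort by shortest processing time
  J2: p=8
  J1: p=9
  J3: p=11
  J4: p=14
  J5: p=15
  J6: p=22
Order: J2 → J1 → J3 → J4 → J5 → J6


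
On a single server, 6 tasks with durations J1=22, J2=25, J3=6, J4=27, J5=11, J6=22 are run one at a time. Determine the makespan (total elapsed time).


Sequential makespan: sum all processing times
= 22 + 25 + 6 + 27 + 11 + 22
= 113 time units


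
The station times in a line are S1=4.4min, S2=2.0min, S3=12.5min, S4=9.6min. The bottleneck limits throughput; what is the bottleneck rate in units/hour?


Bottleneck = longest station time
Station times: [4.4, 2.0, 12.5, 9.6]
Max = 12.5 min
Rate = 60 / 12.5
= 4.80 units/hour (bottleneck: 12.5min)


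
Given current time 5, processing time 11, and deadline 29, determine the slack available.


Slack = due - current_time - processing
= 29 - 5 - 11
= 13


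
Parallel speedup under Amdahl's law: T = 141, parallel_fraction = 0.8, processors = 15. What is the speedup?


Amdahl's law: T_p = T × ((1-p) + p/N)
= 141 × ((1-0.8) + 0.8/15)
= 141 × (0.20 + 0.0533)
= 141 × 0.2533
= 35.72
Speedup = 141/35.72
= 3.95×


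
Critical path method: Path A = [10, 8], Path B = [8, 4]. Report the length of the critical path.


Path A: 10 + 8 = 18
Path B: 8 + 4 = 12
Critical path = longest = max(18, 12)
= 18 (Path A)


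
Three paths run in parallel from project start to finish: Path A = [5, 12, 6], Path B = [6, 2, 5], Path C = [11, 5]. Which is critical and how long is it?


Path A: 5 + 12 + 6 = 23
Path B: 6 + 2 + 5 = 13
Path C: 11 + 5 = 16
Critical path = longest = max(23, 13, 16)
= 23 (Path A)


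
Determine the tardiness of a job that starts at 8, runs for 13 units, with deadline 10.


Completion = start + processing = 8 + 13 = 21
Tardiness = max(0, C - d) = max(0, 21 - 10)
= max(0, 11)
= 11


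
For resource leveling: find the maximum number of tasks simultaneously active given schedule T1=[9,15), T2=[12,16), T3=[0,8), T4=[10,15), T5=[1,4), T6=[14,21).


Check each time point for overlaps:
  t=14: 4 tasks active (T1, T2, T4, T6)
Max concurrent = 4


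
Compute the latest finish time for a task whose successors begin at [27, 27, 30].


LF = min of all successor start times
Successors start at: [27, 27, 30]
LF = min(27, 27, 30)
= 27


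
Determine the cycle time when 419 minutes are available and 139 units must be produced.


Cycle time = available time / demand
= 419 / 139
= 3.01 min/unit


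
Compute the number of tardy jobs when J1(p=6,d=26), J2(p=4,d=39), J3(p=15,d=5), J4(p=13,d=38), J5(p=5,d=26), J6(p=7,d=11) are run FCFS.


Completion vs due date:
  J1: C=6, d=26 → on time
  J2: C=10, d=39 → on time
  J3: C=25, d=5 → TARDY
  J4: C=38, d=38 → on time
  J5: C=43, d=26 → TARDY
  J6: C=50, d=11 → TARDY
Tardy jobs: J3, J5, J6
Count = 3


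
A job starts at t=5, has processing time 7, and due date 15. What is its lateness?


Completion = 5 + 7 = 12
Lateness = C - d = 12 - 15
= -3


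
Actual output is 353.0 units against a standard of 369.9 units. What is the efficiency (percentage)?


Efficiency = (actual / standard) × 100
= (353.0 / 369.9) × 100
= 95.4%


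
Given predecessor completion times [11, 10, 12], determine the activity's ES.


ES = max of all predecessor completion times
Predecessors: [11, 10, 12]
ES = max(11, 10, 12)
= 12


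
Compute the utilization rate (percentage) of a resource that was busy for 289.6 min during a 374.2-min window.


Utilization = busy / total × 100
= 289.6 / 374.2 × 100
= 77.4%


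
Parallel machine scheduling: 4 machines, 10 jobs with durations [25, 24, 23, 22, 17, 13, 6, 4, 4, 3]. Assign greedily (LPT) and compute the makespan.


Jobs (LPT sorted): [25, 24, 23, 22, 17, 13, 6, 4, 4, 3]
Machines: 4
  J=25 → Machine 1 (load: 0+25=25)
  J=24 → Machine 2 (load: 0+24=24)
  J=23 → Machine 3 (load: 0+23=23)
  J=22 → Machine 4 (load: 0+22=22)
  J=17 → Machine 4 (load: 22+17=39)
  J=13 → Machine 3 (load: 23+13=36)
  J=6 → Machine 2 (load: 24+6=30)
  J=4 → Machine 1 (load: 25+4=29)
  J=4 → Machine 1 (load: 29+4=33)
  J=3 → Machine 2 (load: 30+3=33)
Machine loads: [33, 33, 36, 39]
Makespan = max = 39 time units


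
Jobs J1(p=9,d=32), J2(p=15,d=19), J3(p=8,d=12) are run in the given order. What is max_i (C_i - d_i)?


Lateness per job (L = C - d):
  J1: C=9, d=32, L=-23
  J2: C=24, d=19, L=5
  J3: C=32, d=12, L=20
Lmax = max(-23, 5, 20)
= 20


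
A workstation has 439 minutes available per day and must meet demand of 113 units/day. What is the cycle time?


Cycle time = available time / demand
= 439 / 113
= 3.88 min/unit


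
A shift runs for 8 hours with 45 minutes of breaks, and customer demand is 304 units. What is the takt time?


Available = 8×60 - 45 = 435 min
Takt time = 435 / 304
= 1.43 min/unit


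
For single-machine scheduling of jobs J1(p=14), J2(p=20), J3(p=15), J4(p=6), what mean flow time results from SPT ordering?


SPT order: J4 → J1 → J3 → J2
Completion times:
  J4: C=6
  J1: C=20
  J3: C=35
  J2: C=55
Sum = 116, n = 4
Mean flow = 116/4
= 29.00


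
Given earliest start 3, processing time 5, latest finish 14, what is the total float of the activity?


EF = ES + duration = 3 + 5 = 8
LS = LF - duration = 14 - 5 = 9
Total Float = LF - EF = 14 - 8
(or LS - ES = 9 - 3)
= 6


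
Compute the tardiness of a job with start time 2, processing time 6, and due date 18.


Completion = start + processing = 2 + 6 = 8
Tardiness = max(0, C - d) = max(0, 8 - 18)
= max(0, -10)
= 0


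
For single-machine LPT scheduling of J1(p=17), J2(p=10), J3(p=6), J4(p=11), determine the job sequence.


LPT: sort by longest processing time first
  J1: p=17
  J4: p=11
  J2: p=10
  J3: p=6
Order: J1 → J4 → J2 → J3


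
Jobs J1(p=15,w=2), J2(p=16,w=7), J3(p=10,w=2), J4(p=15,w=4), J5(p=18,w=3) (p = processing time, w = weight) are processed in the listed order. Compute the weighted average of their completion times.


Completion times:
  J1: C=15, w×C=2×15=30
  J2: C=31, w×C=7×31=217
  J3: C=41, w×C=2×41=82
  J4: C=56, w×C=4×56=224
  J5: C=74, w×C=3×74=222
Sum w×C = 775
Sum w = 18
Weighted avg = 775/18
= 43.06


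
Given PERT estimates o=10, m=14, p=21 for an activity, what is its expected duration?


te = (o + 4m + p) / 6
= (10 + 4×14 + 21) / 6
= (10 + 56 + 21) / 6
= 87 / 6
= 14.50


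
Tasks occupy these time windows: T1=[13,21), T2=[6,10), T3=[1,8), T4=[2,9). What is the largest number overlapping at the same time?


Check each time point for overlaps:
  t=6: 3 tasks active (T2, T3, T4)
Max concurrent = 3


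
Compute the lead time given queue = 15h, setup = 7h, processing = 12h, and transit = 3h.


Lead time = queue + setup + processing + transit
= 15 + 7 + 12 + 3
= 37 hours


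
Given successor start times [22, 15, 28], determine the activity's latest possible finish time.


LF = min of all successor start times
Successors start at: [22, 15, 28]
LF = min(22, 15, 28)
= 15


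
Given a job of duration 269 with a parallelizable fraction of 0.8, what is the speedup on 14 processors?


Amdahl's law: T_p = T × ((1-p) + p/N)
= 269 × ((1-0.8) + 0.8/14)
= 269 × (0.20 + 0.0571)
= 269 × 0.2571
= 69.17
Speedup = 269/69.17
= 3.89×


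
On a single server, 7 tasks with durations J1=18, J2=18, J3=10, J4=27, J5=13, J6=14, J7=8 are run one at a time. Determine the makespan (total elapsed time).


Sequential makespan: sum all processing times
= 18 + 18 + 10 + 27 + 13 + 14 + 8
= 108 time units


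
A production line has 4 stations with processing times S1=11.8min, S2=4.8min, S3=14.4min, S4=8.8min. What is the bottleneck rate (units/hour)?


Bottleneck = longest station time
Station times: [11.8, 4.8, 14.4, 8.8]
Max = 14.4 min
Rate = 60 / 14.4
= 4.17 units/hour (bottleneck: 14.4min)


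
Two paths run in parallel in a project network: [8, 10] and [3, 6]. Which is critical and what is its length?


Path A: 8 + 10 = 18
Path B: 3 + 6 = 9
Critical path = longest = max(18, 9)
= 18 (Path A)


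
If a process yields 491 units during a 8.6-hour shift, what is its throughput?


Throughput = units / time
= 491 / 8.6
= 57.1 units/hour


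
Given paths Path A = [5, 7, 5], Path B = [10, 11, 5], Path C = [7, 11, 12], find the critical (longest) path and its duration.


Path A: 5 + 7 + 5 = 17
Path B: 10 + 11 + 5 = 26
Path C: 7 + 11 + 12 = 30
Critical path = longest = max(17, 26, 30)
= 30 (Path C)


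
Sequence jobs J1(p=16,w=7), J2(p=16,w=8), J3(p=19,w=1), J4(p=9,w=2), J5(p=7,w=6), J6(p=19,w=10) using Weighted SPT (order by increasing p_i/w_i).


WSPT (Smith's rule): sort by p/w ascending
  J5: p/w = 7/6 = 1.167
  J6: p/w = 19/10 = 1.900
  J2: p/w = 16/8 = 2.000
  J1: p/w = 16/7 = 2.286
  J4: p/w = 9/2 = 4.500
  J3: p/w = 19/1 = 19.000
Order: J5 → J6 → J2 → J1 → J4 → J3


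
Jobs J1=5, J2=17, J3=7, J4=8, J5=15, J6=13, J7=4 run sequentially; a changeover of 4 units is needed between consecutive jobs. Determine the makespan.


Makespan = Σ processing + (n-1) × setup
= (5 + 17 + 7 + 8 + 15 + 13 + 4) + (7-1)×4
= 69 + 24
= 93 time units


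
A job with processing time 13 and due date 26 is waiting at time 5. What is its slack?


Slack = due - current_time - processing
= 26 - 5 - 13
= 8


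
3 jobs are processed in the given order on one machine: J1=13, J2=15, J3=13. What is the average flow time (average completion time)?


Completion times:
  J1: completes at 13
  J2: completes at 28
  J3: completes at 41
Sum = 82
Average = 82/3
= 27.33


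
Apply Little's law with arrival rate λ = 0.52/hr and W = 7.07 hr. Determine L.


Little's law: L = λ × W
= 0.52 × 7.07
= 3.68


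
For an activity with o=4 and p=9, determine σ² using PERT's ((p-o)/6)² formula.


σ² = ((p - o) / 6)² = (p - o)² / 36
= (9 - 4)² / 36
= 5² / 36
= 25 / 36
= 0.6944


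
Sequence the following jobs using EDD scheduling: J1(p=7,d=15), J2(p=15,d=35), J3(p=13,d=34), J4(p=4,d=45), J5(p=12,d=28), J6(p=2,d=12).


EDD: sort by earliest due date
  J6: d=12, p=2
  J1: d=15, p=7
  J5: d=28, p=12
  J3: d=34, p=13
  J2: d=35, p=15
  J4: d=45, p=4
Order: J6 → J1 → J5 → J3 → J2 → J4


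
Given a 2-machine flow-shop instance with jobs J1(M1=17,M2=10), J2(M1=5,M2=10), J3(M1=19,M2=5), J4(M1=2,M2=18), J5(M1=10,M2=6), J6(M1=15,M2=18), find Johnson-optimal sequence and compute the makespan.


Johnson's rule:
Group 1 (M1≤M2, sort by M1): ['J4', 'J2', 'J6']
Group 2 (M1>M2, sort desc M2): ['J1', 'J5', 'J3']
Sequence: J4 → J2 → J6 → J1 → J5 → J3
Makespan calculation:
  J4: M1 done=2, M2 done=20
  J2: M1 done=7, M2 done=30
  J6: M1 done=22, M2 done=48
  J1: M1 done=39, M2 done=58
  J5: M1 done=49, M2 done=64
  J3: M1 done=68, M2 done=73
= Sequence: J4 → J2 → J6 → J1 → J5 → J3, Makespan: 73


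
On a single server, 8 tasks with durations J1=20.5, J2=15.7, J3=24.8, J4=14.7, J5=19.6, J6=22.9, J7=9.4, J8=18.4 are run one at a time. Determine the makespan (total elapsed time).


Sequential makespan: sum all processing times
= 20.5 + 15.7 + 24.8 + 14.7 + 19.6 + 22.9 + 9.4 + 18.4
= 146.0 time units


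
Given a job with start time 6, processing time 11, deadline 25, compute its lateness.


Completion = 6 + 11 = 17
Lateness = C - d = 17 - 25
= -8


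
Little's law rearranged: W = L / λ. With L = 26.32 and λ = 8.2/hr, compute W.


Little's law: L = λW → W = L / λ
= 26.32 / 8.2
= 3.21 hours


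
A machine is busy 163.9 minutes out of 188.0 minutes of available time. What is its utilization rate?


Utilization = busy / total × 100
= 163.9 / 188.0 × 100
= 87.2%


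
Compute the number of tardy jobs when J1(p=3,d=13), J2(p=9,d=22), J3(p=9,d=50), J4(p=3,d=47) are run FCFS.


Completion vs due date:
  J1: C=3, d=13 → on time
  J2: C=12, d=22 → on time
  J3: C=21, d=50 → on time
  J4: C=24, d=47 → on time
Tardy jobs: none
Count = 0


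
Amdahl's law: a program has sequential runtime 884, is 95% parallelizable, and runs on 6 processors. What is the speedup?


Amdahl's law: T_p = T × ((1-p) + p/N)
= 884 × ((1-0.95) + 0.95/6)
= 884 × (0.05 + 0.1583)
= 884 × 0.2083
= 184.17
Speedup = 884/184.17
= 4.80×


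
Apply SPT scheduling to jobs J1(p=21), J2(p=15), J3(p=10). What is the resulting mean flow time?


SPT order: J3 → J2 → J1
Completion times:
  J3: C=10
  J2: C=25
  J1: C=46
Sum = 81, n = 3
Mean flow = 81/3
= 27.00


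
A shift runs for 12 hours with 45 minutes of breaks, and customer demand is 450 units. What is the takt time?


Available = 12×60 - 45 = 675 min
Takt time = 675 / 450
= 1.50 min/unit


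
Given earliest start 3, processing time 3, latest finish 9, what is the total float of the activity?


EF = ES + duration = 3 + 3 = 6
LS = LF - duration = 9 - 3 = 6
Total Float = LF - EF = 9 - 6
(or LS - ES = 6 - 3)
= 3


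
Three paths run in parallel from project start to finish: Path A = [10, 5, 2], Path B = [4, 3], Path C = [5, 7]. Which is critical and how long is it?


Path A: 10 + 5 + 2 = 17
Path B: 4 + 3 = 7
Path C: 5 + 7 = 12
Critical path = longest = max(17, 7, 12)
= 17 (Path A)


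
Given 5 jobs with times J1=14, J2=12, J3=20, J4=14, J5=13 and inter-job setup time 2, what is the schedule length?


Makespan = Σ processing + (n-1) × setup
= (14 + 12 + 20 + 14 + 13) + (5-1)×2
= 73 + 8
= 81 time units


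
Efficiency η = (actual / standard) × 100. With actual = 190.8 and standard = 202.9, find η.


Efficiency = (actual / standard) × 100
= (190.8 / 202.9) × 100
= 94.0%


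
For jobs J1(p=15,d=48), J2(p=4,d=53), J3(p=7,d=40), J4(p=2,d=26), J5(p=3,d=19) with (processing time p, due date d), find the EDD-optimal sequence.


EDD: sort by earliest due date
  J5: d=19, p=3
  J4: d=26, p=2
  J3: d=40, p=7
  J1: d=48, p=15
  J2: d=53, p=4
Order: J5 → J4 → J3 → J1 → J2


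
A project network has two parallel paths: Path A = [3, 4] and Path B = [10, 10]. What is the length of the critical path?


Path A: 3 + 4 = 7
Path B: 10 + 10 = 20
Critical path = longest = max(7, 20)
= 20 (Path B)


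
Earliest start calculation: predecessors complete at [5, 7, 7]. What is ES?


ES = max of all predecessor completion times
Predecessors: [5, 7, 7]
ES = max(5, 7, 7)
= 7


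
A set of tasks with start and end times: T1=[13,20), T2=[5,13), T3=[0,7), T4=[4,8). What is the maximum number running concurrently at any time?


Check each time point for overlaps:
  t=5: 3 tasks active (T2, T3, T4)
Max concurrent = 3


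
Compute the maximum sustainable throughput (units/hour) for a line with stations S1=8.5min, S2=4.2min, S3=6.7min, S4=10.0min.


Bottleneck = longest station time
Station times: [8.5, 4.2, 6.7, 10.0]
Max = 10.0 min
Rate = 60 / 10.0
= 6.00 units/hour (bottleneck: 10.0min)


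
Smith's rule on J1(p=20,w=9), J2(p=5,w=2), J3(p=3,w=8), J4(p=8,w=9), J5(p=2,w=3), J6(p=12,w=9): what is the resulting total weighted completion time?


WSPT order (by p/w): J3 → J5 → J4 → J6 → J1 → J2
  J3: C=3, w·C=8×3=24
  J5: C=5, w·C=3×5=15
  J4: C=13, w·C=9×13=117
  J6: C=25, w·C=9×25=225
  J1: C=45, w·C=9×45=405
  J2: C=50, w·C=2×50=100
Σ w·C = 886
= 886


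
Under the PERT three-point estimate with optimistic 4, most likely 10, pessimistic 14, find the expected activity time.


te = (o + 4m + p) / 6
= (4 + 4×10 + 14) / 6
= (4 + 40 + 14) / 6
= 58 / 6
= 9.67


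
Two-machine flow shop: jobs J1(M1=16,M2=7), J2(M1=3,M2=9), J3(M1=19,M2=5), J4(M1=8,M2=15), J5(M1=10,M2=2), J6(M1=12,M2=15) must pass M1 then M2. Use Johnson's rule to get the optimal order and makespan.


Johnson's rule:
Group 1 (M1≤M2, sort by M1): ['J2', 'J4', 'J6']
Group 2 (M1>M2, sort desc M2): ['J1', 'J3', 'J5']
Sequence: J2 → J4 → J6 → J1 → J3 → J5
Makespan calculation:
  J2: M1 done=3, M2 done=12
  J4: M1 done=11, M2 done=27
  J6: M1 done=23, M2 done=42
  J1: M1 done=39, M2 done=49
  J3: M1 done=58, M2 done=63
  J5: M1 done=68, M2 done=70
= Sequence: J2 → J4 → J6 → J1 → J3 → J5, Makespan: 70


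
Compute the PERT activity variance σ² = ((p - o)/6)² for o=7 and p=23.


σ² = ((p - o) / 6)² = (p - o)² / 36
= (23 - 7)² / 36
= 16² / 36
= 256 / 36
= 7.1111


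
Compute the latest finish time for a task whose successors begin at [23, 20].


LF = min of all successor start times
Successors start at: [23, 20]
LF = min(23, 20)
= 20


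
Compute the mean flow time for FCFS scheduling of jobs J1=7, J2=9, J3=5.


Completion times:
  J1: completes at 7
  J2: completes at 16
  J3: completes at 21
Sum = 44
Average = 44/3
= 14.67


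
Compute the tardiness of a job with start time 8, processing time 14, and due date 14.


Completion = start + processing = 8 + 14 = 22
Tardiness = max(0, C - d) = max(0, 22 - 14)
= max(0, 8)
= 8


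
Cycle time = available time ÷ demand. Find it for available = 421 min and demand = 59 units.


Cycle time = available time / demand
= 421 / 59
= 7.14 min/unit


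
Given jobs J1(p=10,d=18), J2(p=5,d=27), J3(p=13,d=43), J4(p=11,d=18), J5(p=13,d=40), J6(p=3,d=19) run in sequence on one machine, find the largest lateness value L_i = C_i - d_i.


Lateness per job (L = C - d):
  J1: C=10, d=18, L=-8
  J2: C=15, d=27, L=-12
  J3: C=28, d=43, L=-15
  J4: C=39, d=18, L=21
  J5: C=52, d=40, L=12
  J6: C=55, d=19, L=36
Lmax = max(-8, -12, -15, 21, 12, 36)
= 36


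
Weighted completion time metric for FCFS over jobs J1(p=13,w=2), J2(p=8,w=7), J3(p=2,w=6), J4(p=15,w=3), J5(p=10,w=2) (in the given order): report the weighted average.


Completion times:
  J1: C=13, w×C=2×13=26
  J2: C=21, w×C=7×21=147
  J3: C=23, w×C=6×23=138
  J4: C=38, w×C=3×38=114
  J5: C=48, w×C=2×48=96
Sum w×C = 521
Sum w = 20
Weighted avg = 521/20
= 26.05


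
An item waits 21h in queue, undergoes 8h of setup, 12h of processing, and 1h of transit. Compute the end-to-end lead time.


Lead time = queue + setup + processing + transit
= 21 + 8 + 12 + 1
= 42 hours


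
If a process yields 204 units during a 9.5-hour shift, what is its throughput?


Throughput = units / time
= 204 / 9.5
= 21.5 units/hour


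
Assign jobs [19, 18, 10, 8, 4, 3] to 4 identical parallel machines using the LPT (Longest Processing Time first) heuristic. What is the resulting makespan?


Jobs (LPT sorted): [19, 18, 10, 8, 4, 3]
Machines: 4
  J=19 → Machine 1 (load: 0+19=19)
  J=18 → Machine 2 (load: 0+18=18)
  J=10 → Machine 3 (load: 0+10=10)
  J=8 → Machine 4 (load: 0+8=8)
  J=4 → Machine 4 (load: 8+4=12)
  J=3 → Machine 3 (load: 10+3=13)
Machine loads: [19, 18, 13, 12]
Makespan = max = 19 time units


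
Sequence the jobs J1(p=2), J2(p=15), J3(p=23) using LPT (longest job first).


LPT: sort by longest processing time first
  J3: p=23
  J2: p=15
  J1: p=2
Order: J3 → J2 → J1


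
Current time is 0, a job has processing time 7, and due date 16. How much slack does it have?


Slack = due - current_time - processing
= 16 - 0 - 7
= 9


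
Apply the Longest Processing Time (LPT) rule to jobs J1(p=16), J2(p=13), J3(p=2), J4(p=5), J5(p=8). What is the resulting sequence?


LPT: sort by longest processing time first
  J1: p=16
  J2: p=13
  J5: p=8
  J4: p=5
  J3: p=2
Order: J1 → J2 → J5 → J4 → J3


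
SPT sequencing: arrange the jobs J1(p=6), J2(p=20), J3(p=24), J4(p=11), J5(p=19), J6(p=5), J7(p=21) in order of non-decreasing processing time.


SPT: sort by shortest processing time
  J6: p=5
  J1: p=6
  J4: p=11
  J5: p=19
  J2: p=20
  J7: p=21
  J3: p=24
Order: J6 → J1 → J4 → J5 → J2 → J7 → J3


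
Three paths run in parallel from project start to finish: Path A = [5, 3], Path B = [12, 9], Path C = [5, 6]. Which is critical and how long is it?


Path A: 5 + 3 = 8
Path B: 12 + 9 = 21
Path C: 5 + 6 = 11
Critical path = longest = max(8, 21, 11)
= 21 (Path B)


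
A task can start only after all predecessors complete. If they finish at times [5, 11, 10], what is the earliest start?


ES = max of all predecessor completion times
Predecessors: [5, 11, 10]
ES = max(5, 11, 10)
= 11


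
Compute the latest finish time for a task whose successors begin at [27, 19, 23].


LF = min of all successor start times
Successors start at: [27, 19, 23]
LF = min(27, 19, 23)
= 19


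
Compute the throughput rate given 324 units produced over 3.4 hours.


Throughput = units / time
= 324 / 3.4
= 95.3 units/hour


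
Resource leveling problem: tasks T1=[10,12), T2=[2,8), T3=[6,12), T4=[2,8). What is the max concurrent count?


Check each time point for overlaps:
  t=6: 3 tasks active (T2, T3, T4)
Max concurrent = 3


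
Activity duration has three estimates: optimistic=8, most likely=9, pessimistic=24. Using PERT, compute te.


te = (o + 4m + p) / 6
= (8 + 4×9 + 24) / 6
= (8 + 36 + 24) / 6
= 68 / 6
= 11.33


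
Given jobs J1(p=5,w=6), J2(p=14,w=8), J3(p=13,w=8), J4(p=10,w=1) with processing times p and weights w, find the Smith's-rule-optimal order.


WSPT (Smith's rule): sort by p/w ascending
  J1: p/w = 5/6 = 0.833
  J3: p/w = 13/8 = 1.625
  J2: p/w = 14/8 = 1.750
  J4: p/w = 10/1 = 10.000
Order: J1 → J3 → J2 → J4


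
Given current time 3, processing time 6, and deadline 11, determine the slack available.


Slack = due - current_time - processing
= 11 - 3 - 6
= 2


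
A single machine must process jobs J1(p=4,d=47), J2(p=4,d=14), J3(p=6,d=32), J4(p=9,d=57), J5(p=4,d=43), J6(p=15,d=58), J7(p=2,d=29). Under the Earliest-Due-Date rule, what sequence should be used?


EDD: sort by earliest due date
  J2: d=14, p=4
  J7: d=29, p=2
  J3: d=32, p=6
  J5: d=43, p=4
  J1: d=47, p=4
  J4: d=57, p=9
  J6: d=58, p=15
Order: J2 → J7 → J3 → J5 → J1 → J4 → J6


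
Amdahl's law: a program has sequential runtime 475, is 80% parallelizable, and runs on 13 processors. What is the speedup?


Amdahl's law: T_p = T × ((1-p) + p/N)
= 475 × ((1-0.8) + 0.8/13)
= 475 × (0.20 + 0.0615)
= 475 × 0.2615
= 124.23
Speedup = 475/124.23
= 3.82×


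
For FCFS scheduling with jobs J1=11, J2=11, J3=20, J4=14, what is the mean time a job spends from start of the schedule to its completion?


Completion times:
  J1: completes at 11
  J2: completes at 22
  J3: completes at 42
  J4: completes at 56
Sum = 131
Average = 131/4
= 32.75


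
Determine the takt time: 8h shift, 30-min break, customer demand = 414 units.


Available = 8×60 - 30 = 450 min
Takt time = 450 / 414
= 1.09 min/unit


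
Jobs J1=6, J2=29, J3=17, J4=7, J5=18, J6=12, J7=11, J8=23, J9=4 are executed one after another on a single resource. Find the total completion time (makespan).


Sequential makespan: sum all processing times
= 6 + 29 + 17 + 7 + 18 + 12 + 11 + 23 + 4
= 127 time units


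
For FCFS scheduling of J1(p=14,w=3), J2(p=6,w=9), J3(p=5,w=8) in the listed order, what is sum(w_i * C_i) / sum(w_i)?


Completion times:
  J1: C=14, w×C=3×14=42
  J2: C=20, w×C=9×20=180
  J3: C=25, w×C=8×25=200
Sum w×C = 422
Sum w = 20
Weighted avg = 422/20
= 21.10


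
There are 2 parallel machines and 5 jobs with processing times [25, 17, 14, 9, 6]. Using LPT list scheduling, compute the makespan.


Jobs (LPT sorted): [25, 17, 14, 9, 6]
Machines: 2
  J=25 → Machine 1 (load: 0+25=25)
  J=17 → Machine 2 (load: 0+17=17)
  J=14 → Machine 2 (load: 17+14=31)
  J=9 → Machine 1 (load: 25+9=34)
  J=6 → Machine 2 (load: 31+6=37)
Machine loads: [34, 37]
Makespan = max = 37 time units


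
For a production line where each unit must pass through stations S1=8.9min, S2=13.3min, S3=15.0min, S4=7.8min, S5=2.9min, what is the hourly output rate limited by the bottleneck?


Bottleneck = longest station time
Station times: [8.9, 13.3, 15.0, 7.8, 2.9]
Max = 15.0 min
Rate = 60 / 15.0
= 4.00 units/hour (bottleneck: 15.0min)


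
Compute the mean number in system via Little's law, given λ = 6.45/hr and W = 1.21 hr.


Little's law: L = λ × W
= 6.45 × 1.21
= 7.80


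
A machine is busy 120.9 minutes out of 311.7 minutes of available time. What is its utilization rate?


Utilization = busy / total × 100
= 120.9 / 311.7 × 100
= 38.8%


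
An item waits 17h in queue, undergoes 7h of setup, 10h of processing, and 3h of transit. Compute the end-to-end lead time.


Lead time = queue + setup + processing + transit
= 17 + 7 + 10 + 3
= 37 hours


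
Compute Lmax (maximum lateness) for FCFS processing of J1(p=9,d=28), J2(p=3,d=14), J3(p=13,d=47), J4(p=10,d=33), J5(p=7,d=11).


Lateness per job (L = C - d):
  J1: C=9, d=28, L=-19
  J2: C=12, d=14, L=-2
  J3: C=25, d=47, L=-22
  J4: C=35, d=33, L=2
  J5: C=42, d=11, L=31
Lmax = max(-19, -2, -22, 2, 31)
= 31


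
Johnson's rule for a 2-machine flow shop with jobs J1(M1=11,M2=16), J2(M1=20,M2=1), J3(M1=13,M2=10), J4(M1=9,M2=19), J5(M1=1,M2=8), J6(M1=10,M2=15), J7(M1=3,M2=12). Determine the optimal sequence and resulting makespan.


Johnson's rule:
Group 1 (M1≤M2, sort by M1): ['J5', 'J7', 'J4', 'J6', 'J1']
Group 2 (M1>M2, sort desc M2): ['J3', 'J2']
Sequence: J5 → J7 → J4 → J6 → J1 → J3 → J2
Makespan calculation:
  J5: M1 done=1, M2 done=9
  J7: M1 done=4, M2 done=21
  J4: M1 done=13, M2 done=40
  J6: M1 done=23, M2 done=55
  J1: M1 done=34, M2 done=71
  J3: M1 done=47, M2 done=81
  J2: M1 done=67, M2 done=82
= Sequence: J5 → J7 → J4 → J6 → J1 → J3 → J2, Makespan: 82


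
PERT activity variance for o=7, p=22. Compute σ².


σ² = ((p - o) / 6)² = (p - o)² / 36
= (22 - 7)² / 36
= 15² / 36
= 225 / 36
= 6.2500


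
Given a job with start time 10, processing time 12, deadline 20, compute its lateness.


Completion = 10 + 12 = 22
Lateness = C - d = 22 - 20
= 2


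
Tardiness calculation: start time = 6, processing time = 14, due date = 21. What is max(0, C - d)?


Completion = start + processing = 6 + 14 = 20
Tardiness = max(0, C - d) = max(0, 20 - 21)
= max(0, -1)
= 0


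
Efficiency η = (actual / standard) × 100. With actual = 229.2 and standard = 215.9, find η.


Efficiency = (actual / standard) × 100
= (229.2 / 215.9) × 100
= 106.2%


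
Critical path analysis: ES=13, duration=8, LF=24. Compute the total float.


EF = ES + duration = 13 + 8 = 21
LS = LF - duration = 24 - 8 = 16
Total Float = LF - EF = 24 - 21
(or LS - ES = 16 - 13)
= 3


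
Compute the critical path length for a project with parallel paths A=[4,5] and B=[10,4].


Path A: 4 + 5 = 9
Path B: 10 + 4 = 14
Critical path = longest = max(9, 14)
= 14 (Path B)


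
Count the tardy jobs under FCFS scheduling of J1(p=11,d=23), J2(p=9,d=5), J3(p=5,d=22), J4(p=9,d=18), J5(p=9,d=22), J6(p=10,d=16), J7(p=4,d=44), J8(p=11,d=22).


Completion vs due date:
  J1: C=11, d=23 → on time
  J2: C=20, d=5 → TARDY
  J3: C=25, d=22 → TARDY
  J4: C=34, d=18 → TARDY
  J5: C=43, d=22 → TARDY
  J6: C=53, d=16 → TARDY
  J7: C=57, d=44 → TARDY
  J8: C=68, d=22 → TARDY
Tardy jobs: J2, J3, J4, J5, J6, J7, J8
Count = 7


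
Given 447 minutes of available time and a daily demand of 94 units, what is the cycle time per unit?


Cycle time = available time / demand
= 447 / 94
= 4.76 min/unit


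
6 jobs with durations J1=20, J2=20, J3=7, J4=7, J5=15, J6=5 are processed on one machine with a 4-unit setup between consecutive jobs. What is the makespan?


Makespan = Σ processing + (n-1) × setup
= (20 + 20 + 7 + 7 + 15 + 5) + (6-1)×4
= 74 + 20
= 94 time units


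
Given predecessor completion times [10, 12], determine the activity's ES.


ES = max of all predecessor completion times
Predecessors: [10, 12]
ES = max(10, 12)
= 12


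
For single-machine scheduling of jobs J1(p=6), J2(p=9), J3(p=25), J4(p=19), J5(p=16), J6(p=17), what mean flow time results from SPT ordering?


SPT order: J1 → J2 → J5 → J6 → J4 → J3
Completion times:
  J1: C=6
  J2: C=15
  J5: C=31
  J6: C=48
  J4: C=67
  J3: C=92
Sum = 259, n = 6
Mean flow = 259/6
= 43.17


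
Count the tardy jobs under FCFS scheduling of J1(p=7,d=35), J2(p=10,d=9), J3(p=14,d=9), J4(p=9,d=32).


Completion vs due date:
  J1: C=7, d=35 → on time
  J2: C=17, d=9 → TARDY
  J3: C=31, d=9 → TARDY
  J4: C=40, d=32 → TARDY
Tardy jobs: J2, J3, J4
Count = 3


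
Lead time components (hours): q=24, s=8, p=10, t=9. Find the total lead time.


Lead time = queue + setup + processing + transit
= 24 + 8 + 10 + 9
= 51 hours


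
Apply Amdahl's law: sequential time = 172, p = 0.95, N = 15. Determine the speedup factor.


Amdahl's law: T_p = T × ((1-p) + p/N)
= 172 × ((1-0.95) + 0.95/15)
= 172 × (0.05 + 0.0633)
= 172 × 0.1133
= 19.49
Speedup = 172/19.49
= 8.82×


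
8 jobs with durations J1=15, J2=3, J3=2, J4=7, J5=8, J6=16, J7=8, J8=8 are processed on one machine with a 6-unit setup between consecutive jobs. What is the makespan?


Makespan = Σ processing + (n-1) × setup
= (15 + 3 + 2 + 7 + 8 + 16 + 8 + 8) + (8-1)×6
= 67 + 42
= 109 time units


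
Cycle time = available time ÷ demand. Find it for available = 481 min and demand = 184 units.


Cycle time = available time / demand
= 481 / 184
= 2.61 min/unit


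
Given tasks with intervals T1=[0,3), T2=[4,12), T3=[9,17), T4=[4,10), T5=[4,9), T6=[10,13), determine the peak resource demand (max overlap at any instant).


Check each time point for overlaps:
  t=4: 3 tasks active (T2, T4, T5)
Max concurrent = 3


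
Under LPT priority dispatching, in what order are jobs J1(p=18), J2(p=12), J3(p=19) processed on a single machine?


LPT: sort by longest processing time first
  J3: p=19
  J1: p=18
  J2: p=12
Order: J3 → J1 → J2


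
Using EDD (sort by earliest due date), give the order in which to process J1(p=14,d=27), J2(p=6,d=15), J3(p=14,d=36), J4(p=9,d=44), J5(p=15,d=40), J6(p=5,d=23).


EDD: sort by earliest due date
  J2: d=15, p=6
  J6: d=23, p=5
  J1: d=27, p=14
  J3: d=36, p=14
  J5: d=40, p=15
  J4: d=44, p=9
Order: J2 → J6 → J1 → J3 → J5 → J4


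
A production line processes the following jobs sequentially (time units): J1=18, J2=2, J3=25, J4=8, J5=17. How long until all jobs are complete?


Sequential makespan: sum all processing times
= 18 + 2 + 25 + 8 + 17
= 70 time units


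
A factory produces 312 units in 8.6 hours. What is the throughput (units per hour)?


Throughput = units / time
= 312 / 8.6
= 36.3 units/hour


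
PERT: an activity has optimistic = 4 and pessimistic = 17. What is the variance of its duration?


σ² = ((p - o) / 6)² = (p - o)² / 36
= (17 - 4)² / 36
= 13² / 36
= 169 / 36
= 4.6944


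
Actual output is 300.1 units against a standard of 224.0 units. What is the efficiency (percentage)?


Efficiency = (actual / standard) × 100
= (300.1 / 224.0) × 100
= 134.0%


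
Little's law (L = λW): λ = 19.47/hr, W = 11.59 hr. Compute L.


Little's law: L = λ × W
= 19.47 × 11.59
= 225.66


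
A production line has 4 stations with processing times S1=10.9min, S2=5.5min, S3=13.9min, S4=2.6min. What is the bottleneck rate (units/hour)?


Bottleneck = longest station time
Station times: [10.9, 5.5, 13.9, 2.6]
Max = 13.9 min
Rate = 60 / 13.9
= 4.32 units/hour (bottleneck: 13.9min)


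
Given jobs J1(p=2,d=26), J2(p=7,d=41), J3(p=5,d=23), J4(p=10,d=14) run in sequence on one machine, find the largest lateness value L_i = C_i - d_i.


Lateness per job (L = C - d):
  J1: C=2, d=26, L=-24
  J2: C=9, d=41, L=-32
  J3: C=14, d=23, L=-9
  J4: C=24, d=14, L=10
Lmax = max(-24, -32, -9, 10)
= 10
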